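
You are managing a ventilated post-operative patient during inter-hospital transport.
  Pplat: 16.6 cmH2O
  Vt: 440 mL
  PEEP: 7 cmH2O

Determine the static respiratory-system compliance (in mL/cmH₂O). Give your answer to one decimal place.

Cstat = Vt / (Pplat − PEEP) = 440 / (16.6 − 7) = 440 / 9.6 = 45.833 mL/cmH2O.

45.8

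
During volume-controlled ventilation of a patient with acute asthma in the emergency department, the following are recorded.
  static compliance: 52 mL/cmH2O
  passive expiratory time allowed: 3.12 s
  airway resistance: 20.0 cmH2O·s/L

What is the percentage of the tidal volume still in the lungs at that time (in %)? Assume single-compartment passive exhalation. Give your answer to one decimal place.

τ = R × C = 20.0 × 52 mL/cmH2O = 20.0 × 0.052 L/cmH2O = 1.04 s.
Passive exhalation: V(t)/V₀ = e^(−t/τ) = e^(−3.12/1.04) = 0.04979.
Fraction remaining = 0.04979 → 4.979%.

5.0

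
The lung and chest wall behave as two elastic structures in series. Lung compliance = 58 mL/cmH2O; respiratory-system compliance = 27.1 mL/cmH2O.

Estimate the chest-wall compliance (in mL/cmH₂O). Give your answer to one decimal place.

1/Ccw = 1/Crs − 1/CL.
1/Ccw = 1/27.1 − 1/58 = 0.01966.
Ccw = 50.865 mL/cmH2O.

50.9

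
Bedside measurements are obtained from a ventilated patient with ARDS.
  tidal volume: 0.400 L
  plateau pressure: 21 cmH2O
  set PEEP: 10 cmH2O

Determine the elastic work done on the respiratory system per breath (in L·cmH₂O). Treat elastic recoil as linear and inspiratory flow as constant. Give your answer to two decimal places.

2.20

Elastic work ≈ ½ × (Pplat − PEEP) × Vt = 0.5 × (21 − 10) × 0.400 L = 0.5 × 11.0 × 0.400 = 2.2 L·cmH2O.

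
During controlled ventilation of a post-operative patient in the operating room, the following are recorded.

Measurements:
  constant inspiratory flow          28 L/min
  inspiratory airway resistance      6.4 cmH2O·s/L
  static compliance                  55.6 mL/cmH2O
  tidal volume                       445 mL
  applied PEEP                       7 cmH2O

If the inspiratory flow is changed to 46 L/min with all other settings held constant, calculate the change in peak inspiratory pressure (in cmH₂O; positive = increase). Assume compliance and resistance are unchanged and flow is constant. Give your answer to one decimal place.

1.9

Flow: 28 L/min ÷ 60 = 0.4667 L/s.
New flow: 46 L/min ÷ 60 = 0.7667 L/s.
PIP = Vt/C + R·V̇ + PEEP (constant-flow equation of motion).
Only the resistive term changes: ΔPIP = R × ΔV̇ = 6.4 × (0.7667 − 0.4667) = 6.4 × 0.3 = 1.92 cmH2O.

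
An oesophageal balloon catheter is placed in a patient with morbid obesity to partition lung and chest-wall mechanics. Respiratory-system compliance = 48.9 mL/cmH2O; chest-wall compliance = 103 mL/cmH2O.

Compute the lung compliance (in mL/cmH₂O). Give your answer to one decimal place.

93.1

1/CL = 1/Crs − 1/Ccw.
1/CL = 1/48.9 − 1/103 = 0.01074.
CL = 93.11 mL/cmH2O.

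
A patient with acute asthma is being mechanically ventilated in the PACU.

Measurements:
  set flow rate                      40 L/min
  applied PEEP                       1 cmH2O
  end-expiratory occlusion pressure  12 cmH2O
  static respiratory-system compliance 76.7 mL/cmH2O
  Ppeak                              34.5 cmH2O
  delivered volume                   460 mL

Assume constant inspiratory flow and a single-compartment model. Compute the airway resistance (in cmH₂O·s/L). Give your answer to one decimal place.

Flow: 40 L/min ÷ 60 = 0.6667 L/s.
Total PEEP = 12 cmH2O (set 1 + intrinsic 11); this is the baseline alveolar pressure.
Equation of motion (constant flow): PIP = Vt/C + R·V̇ + PEEP.
R·V̇ = PIP − Vt/C − PEEP = 34.5 − 460/76.7 − 12 = 34.5 − 5.997 − 12 = 16.503 cmH2O.
R = 16.503 / 0.6667 = 24.753 cmH2O·s/L.

24.8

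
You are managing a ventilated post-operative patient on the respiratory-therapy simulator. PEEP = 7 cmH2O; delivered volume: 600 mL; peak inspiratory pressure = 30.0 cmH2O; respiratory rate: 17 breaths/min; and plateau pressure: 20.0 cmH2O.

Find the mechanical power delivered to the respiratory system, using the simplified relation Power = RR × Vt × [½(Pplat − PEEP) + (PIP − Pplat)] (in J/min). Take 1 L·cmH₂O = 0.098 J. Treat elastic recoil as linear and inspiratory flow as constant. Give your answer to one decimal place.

Per-breath work = Vt × [½(Pplat−PEEP) + (PIP−Pplat)] = 0.600 × [0.5×13.0 + 10.0] = 0.600 × 16.5 = 9.9 L·cmH2O.
Power = 17 × 9.9 = 168.3 L·cmH2O/min.
× 0.098 J/(L·cmH2O) → 16.493 J/min.

16.5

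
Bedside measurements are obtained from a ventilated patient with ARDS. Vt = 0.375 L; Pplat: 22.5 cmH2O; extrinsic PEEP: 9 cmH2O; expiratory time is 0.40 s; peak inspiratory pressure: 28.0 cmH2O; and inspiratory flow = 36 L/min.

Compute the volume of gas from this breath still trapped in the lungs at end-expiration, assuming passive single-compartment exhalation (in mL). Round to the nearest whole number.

78

Flow: 36 L/min ÷ 60 = 0.6 L/s.
R = (PIP − Pplat)/V̇ = (28.0 − 22.5) / 0.6 = 5.5/0.6 = 9.167 cmH2O·s/L.
C = Vt/(Pplat − PEEP) = 375.0 / (22.5 − 9) = 375.0/13.5 = 27.778 mL/cmH2O.
τ = R × C = 9.167 × 0.02778 L/cmH2O = 0.2547 s.
Fraction remaining = e^(−Te/τ) = e^(−0.40/0.2547) = 0.2079.
Trapped volume = 375.0 × 0.2079 = 77.963 mL.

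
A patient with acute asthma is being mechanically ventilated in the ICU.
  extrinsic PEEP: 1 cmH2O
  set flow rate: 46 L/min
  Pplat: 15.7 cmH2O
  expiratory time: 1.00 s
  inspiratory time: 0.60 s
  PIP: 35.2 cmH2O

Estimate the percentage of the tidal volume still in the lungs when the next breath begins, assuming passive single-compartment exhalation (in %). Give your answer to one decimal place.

Flow: 46 L/min ÷ 60 = 0.7667 L/s.
Vt = flow × Ti = 0.7667 L/s × 0.60 s × 1000 mL/L = 460.02 mL.
R = (PIP − Pplat)/V̇ = (35.2 − 15.7) / 0.7667 = 19.5/0.7667 = 25.434 cmH2O·s/L.
C = Vt/(Pplat − PEEP) = 460.02 / (15.7 − 1) = 460.02/14.7 = 31.294 mL/cmH2O.
τ = R × C = 25.434 × 0.03129 L/cmH2O = 0.7958 s.
Fraction remaining at end-expiration = e^(−Te/τ) = e^(−1.00/0.7958) = 0.2846 → 28.46%.

28.5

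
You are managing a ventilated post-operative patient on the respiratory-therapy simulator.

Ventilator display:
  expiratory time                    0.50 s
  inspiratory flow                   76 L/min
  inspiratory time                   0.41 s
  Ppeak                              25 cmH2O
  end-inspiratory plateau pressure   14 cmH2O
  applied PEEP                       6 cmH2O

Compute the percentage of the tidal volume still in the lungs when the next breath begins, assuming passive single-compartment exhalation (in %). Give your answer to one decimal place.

41.2

Flow: 76 L/min ÷ 60 = 1.2667 L/s.
Vt = flow × Ti = 1.2667 L/s × 0.41 s × 1000 mL/L = 519.35 mL.
R = (PIP − Pplat)/V̇ = (25 − 14) / 1.2667 = 11.0/1.2667 = 8.684 cmH2O·s/L.
C = Vt/(Pplat − PEEP) = 519.35 / (14 − 6) = 519.35/8.0 = 64.919 mL/cmH2O.
τ = R × C = 8.684 × 0.06492 L/cmH2O = 0.5638 s.
Fraction remaining at end-expiration = e^(−Te/τ) = e^(−0.50/0.5638) = 0.412 → 41.2%.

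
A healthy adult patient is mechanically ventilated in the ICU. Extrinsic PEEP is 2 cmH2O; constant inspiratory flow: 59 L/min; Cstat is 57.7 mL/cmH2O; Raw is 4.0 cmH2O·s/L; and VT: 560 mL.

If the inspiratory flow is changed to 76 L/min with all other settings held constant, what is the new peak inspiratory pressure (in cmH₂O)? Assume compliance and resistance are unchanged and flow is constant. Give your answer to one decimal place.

16.8

Flow: 59 L/min ÷ 60 = 0.9833 L/s.
New flow: 76 L/min ÷ 60 = 1.2667 L/s.
PIP = Vt/C + R·V̇ + PEEP (constant-flow equation of motion).
Only the resistive term changes: ΔPIP = R × ΔV̇ = 4.0 × (1.2667 − 0.9833) = 4.0 × 0.2834 = 1.134 cmH2O.
Original PIP = 560/57.7 + 4.0×0.9833 + 2 = 15.639 cmH2O; new PIP = 15.639 + (1.134) = 16.773 cmH2O.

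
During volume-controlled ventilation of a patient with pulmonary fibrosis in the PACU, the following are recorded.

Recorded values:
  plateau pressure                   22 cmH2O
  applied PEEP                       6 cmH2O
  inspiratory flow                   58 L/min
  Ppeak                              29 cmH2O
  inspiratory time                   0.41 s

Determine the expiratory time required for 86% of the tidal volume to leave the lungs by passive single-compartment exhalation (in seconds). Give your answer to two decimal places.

0.35

Flow: 58 L/min ÷ 60 = 0.9667 L/s.
Vt = flow × Ti = 0.9667 L/s × 0.41 s × 1000 mL/L = 396.35 mL.
R = (PIP − Pplat)/V̇ = (29 − 22) / 0.9667 = 7.0/0.9667 = 7.241 cmH2O·s/L.
C = Vt/(Pplat − PEEP) = 396.35 / (22 − 6) = 396.35/16.0 = 24.772 mL/cmH2O.
τ = R × C = 7.241 × 0.02477 L/cmH2O = 0.1794 s.
t = −τ·ln(1 − 0.86) = −0.1794·ln(0.14) = 0.3527 s.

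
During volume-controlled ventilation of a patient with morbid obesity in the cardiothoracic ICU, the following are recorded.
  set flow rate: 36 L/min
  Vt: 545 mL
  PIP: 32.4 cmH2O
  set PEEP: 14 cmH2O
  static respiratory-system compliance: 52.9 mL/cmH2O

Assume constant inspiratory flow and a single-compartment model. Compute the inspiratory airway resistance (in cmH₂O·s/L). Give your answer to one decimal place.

Flow: 36 L/min ÷ 60 = 0.6 L/s.
Equation of motion (constant flow): PIP = Vt/C + R·V̇ + PEEP.
R·V̇ = PIP − Vt/C − PEEP = 32.4 − 545/52.9 − 14 = 32.4 − 10.302 − 14 = 8.098 cmH2O.
R = 8.098 / 0.6 = 13.497 cmH2O·s/L.

13.5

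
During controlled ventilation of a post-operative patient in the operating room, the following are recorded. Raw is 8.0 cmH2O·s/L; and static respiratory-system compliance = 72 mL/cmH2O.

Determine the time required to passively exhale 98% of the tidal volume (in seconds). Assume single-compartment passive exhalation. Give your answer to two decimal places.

τ = R × C = 8.0 × 72 mL/cmH2O = 8.0 × 0.072 L/cmH2O = 0.576 s.
Exhaled fraction f = 1 − e^(−t/τ) → t = −τ·ln(1 − f) = −0.576·ln(0.02) = 2.253 s.

2.25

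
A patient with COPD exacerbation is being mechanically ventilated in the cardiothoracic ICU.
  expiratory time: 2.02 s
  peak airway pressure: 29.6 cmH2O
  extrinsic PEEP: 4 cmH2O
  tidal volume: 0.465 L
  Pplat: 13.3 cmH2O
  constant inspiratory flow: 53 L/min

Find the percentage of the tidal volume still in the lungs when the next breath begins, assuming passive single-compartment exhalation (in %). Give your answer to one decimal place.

Flow: 53 L/min ÷ 60 = 0.8833 L/s.
R = (PIP − Pplat)/V̇ = (29.6 − 13.3) / 0.8833 = 16.3/0.8833 = 18.454 cmH2O·s/L.
C = Vt/(Pplat − PEEP) = 465.0 / (13.3 − 4) = 465.0/9.3 = 50.0 mL/cmH2O.
τ = R × C = 18.454 × 0.05 L/cmH2O = 0.9227 s.
Fraction remaining at end-expiration = e^(−Te/τ) = e^(−2.02/0.9227) = 0.112 → 11.2%.

11.2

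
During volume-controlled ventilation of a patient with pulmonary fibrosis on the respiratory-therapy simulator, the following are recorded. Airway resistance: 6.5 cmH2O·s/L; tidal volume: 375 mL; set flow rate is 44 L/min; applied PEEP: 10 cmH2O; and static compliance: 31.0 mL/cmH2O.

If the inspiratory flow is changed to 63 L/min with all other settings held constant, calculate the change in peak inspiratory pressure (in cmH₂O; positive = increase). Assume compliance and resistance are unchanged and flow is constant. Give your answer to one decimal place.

Flow: 44 L/min ÷ 60 = 0.7333 L/s.
New flow: 63 L/min ÷ 60 = 1.05 L/s.
PIP = Vt/C + R·V̇ + PEEP (constant-flow equation of motion).
Only the resistive term changes: ΔPIP = R × ΔV̇ = 6.5 × (1.05 − 0.7333) = 6.5 × 0.3167 = 2.059 cmH2O.

2.1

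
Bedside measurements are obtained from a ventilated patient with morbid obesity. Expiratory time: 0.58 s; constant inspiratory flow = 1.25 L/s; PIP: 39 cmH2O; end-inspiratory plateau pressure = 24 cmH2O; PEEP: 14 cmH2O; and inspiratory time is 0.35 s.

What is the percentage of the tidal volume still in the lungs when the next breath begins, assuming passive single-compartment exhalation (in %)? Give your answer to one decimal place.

33.1

Vt = flow × Ti = 1.25 L/s × 0.35 s × 1000 mL/L = 437.5 mL.
R = (PIP − Pplat)/V̇ = (39 − 24) / 1.25 = 15.0/1.25 = 12.0 cmH2O·s/L.
C = Vt/(Pplat − PEEP) = 437.5 / (24 − 14) = 437.5/10.0 = 43.75 mL/cmH2O.
τ = R × C = 12.0 × 0.04375 L/cmH2O = 0.525 s.
Fraction remaining at end-expiration = e^(−Te/τ) = e^(−0.58/0.525) = 0.3313 → 33.13%.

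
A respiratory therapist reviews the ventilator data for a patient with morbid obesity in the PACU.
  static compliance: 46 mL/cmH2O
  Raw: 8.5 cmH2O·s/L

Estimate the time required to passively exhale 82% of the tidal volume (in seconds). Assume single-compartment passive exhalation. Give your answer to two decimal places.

τ = R × C = 8.5 × 46 mL/cmH2O = 8.5 × 0.046 L/cmH2O = 0.391 s.
Exhaled fraction f = 1 − e^(−t/τ) → t = −τ·ln(1 − f) = −0.391·ln(0.18) = 0.6705 s.

0.67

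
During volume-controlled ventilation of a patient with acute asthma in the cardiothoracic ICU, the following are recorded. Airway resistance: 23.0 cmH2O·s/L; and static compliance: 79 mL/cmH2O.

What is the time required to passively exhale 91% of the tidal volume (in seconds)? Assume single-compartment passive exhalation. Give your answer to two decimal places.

τ = R × C = 23.0 × 79 mL/cmH2O = 23.0 × 0.079 L/cmH2O = 1.817 s.
Exhaled fraction f = 1 − e^(−t/τ) → t = −τ·ln(1 − f) = −1.817·ln(0.09) = 4.375 s.

4.38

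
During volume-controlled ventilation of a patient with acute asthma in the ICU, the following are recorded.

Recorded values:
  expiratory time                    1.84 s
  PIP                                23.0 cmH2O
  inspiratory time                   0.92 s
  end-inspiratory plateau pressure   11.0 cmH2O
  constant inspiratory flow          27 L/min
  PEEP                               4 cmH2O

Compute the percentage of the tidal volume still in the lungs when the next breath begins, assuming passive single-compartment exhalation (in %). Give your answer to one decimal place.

31.1

Flow: 27 L/min ÷ 60 = 0.45 L/s.
Vt = flow × Ti = 0.45 L/s × 0.92 s × 1000 mL/L = 414.0 mL.
R = (PIP − Pplat)/V̇ = (23.0 − 11.0) / 0.45 = 12.0/0.45 = 26.667 cmH2O·s/L.
C = Vt/(Pplat − PEEP) = 414.0 / (11.0 − 4) = 414.0/7.0 = 59.143 mL/cmH2O.
τ = R × C = 26.667 × 0.05914 L/cmH2O = 1.577 s.
Fraction remaining at end-expiration = e^(−Te/τ) = e^(−1.84/1.577) = 0.3114 → 31.14%.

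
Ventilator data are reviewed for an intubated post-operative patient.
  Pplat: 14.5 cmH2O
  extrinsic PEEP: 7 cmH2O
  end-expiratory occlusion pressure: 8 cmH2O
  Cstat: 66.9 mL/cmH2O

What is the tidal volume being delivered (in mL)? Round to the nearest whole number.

435

End-expiratory occlusion gives total PEEP = 8 cmH2O (intrinsic PEEP = 8 − 7 = 1). Use total PEEP for the elastic gradient.
Vt = Cstat × (Pplat − PEEPtotal) = 66.9 × (14.5 − 8) = 66.9 × 6.5 = 434.85 mL.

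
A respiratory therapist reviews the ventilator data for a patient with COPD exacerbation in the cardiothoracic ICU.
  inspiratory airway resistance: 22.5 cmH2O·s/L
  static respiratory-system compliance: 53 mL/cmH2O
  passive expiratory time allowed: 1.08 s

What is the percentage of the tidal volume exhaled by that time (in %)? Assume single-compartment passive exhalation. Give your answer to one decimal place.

τ = R × C = 22.5 × 53 mL/cmH2O = 22.5 × 0.053 L/cmH2O = 1.193 s.
Passive exhalation: V(t)/V₀ = e^(−t/τ) = e^(−1.08/1.193) = 0.4044.
Fraction exhaled = 1 − 0.4044 = 0.5956 → 59.56%.

59.6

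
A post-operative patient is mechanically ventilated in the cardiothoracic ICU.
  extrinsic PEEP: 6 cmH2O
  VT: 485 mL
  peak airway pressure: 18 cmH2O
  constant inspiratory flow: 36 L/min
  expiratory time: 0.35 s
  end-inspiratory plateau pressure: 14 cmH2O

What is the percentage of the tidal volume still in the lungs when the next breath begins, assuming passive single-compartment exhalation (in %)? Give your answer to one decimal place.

42.1

Flow: 36 L/min ÷ 60 = 0.6 L/s.
R = (PIP − Pplat)/V̇ = (18 − 14) / 0.6 = 4.0/0.6 = 6.667 cmH2O·s/L.
C = Vt/(Pplat − PEEP) = 485.0 / (14 − 6) = 485.0/8.0 = 60.625 mL/cmH2O.
τ = R × C = 6.667 × 0.06063 L/cmH2O = 0.4042 s.
Fraction remaining at end-expiration = e^(−Te/τ) = e^(−0.35/0.4042) = 0.4207 → 42.07%.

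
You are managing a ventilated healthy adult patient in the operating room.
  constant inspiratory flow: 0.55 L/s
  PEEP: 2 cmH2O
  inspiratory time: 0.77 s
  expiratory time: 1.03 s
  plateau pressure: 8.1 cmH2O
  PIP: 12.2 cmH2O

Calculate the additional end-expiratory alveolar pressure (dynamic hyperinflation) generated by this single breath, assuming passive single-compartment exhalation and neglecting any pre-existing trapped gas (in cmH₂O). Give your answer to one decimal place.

0.8

Vt = flow × Ti = 0.55 L/s × 0.77 s × 1000 mL/L = 423.5 mL.
R = (PIP − Pplat)/V̇ = (12.2 − 8.1) / 0.55 = 4.1/0.55 = 7.455 cmH2O·s/L.
C = Vt/(Pplat − PEEP) = 423.5 / (8.1 − 2) = 423.5/6.1 = 69.426 mL/cmH2O.
τ = R × C = 7.455 × 0.06943 L/cmH2O = 0.5176 s.
Fraction remaining = e^(−Te/τ) = e^(−1.03/0.5176) = 0.1367; trapped volume = 423.5 × 0.1367 = 57.892 mL.
Additional alveolar pressure from trapping ≈ V_trapped / C = 57.892 / 69.426 = 0.8339 cmH2O.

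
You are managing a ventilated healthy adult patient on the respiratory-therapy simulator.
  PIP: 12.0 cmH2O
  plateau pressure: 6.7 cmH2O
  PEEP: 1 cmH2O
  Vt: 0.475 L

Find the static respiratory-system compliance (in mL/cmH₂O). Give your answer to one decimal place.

Cstat = Vt / (Pplat − PEEP) = 475 / (6.7 − 1) = 475 / 5.7 = 83.333 mL/cmH2O.

83.3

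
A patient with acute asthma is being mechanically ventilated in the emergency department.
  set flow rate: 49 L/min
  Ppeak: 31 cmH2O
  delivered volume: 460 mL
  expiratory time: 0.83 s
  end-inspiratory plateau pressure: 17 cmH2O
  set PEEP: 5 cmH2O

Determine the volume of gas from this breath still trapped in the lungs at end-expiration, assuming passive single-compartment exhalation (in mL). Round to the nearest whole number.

Flow: 49 L/min ÷ 60 = 0.8167 L/s.
R = (PIP − Pplat)/V̇ = (31 − 17) / 0.8167 = 14.0/0.8167 = 17.142 cmH2O·s/L.
C = Vt/(Pplat − PEEP) = 460.0 / (17 − 5) = 460.0/12.0 = 38.333 mL/cmH2O.
τ = R × C = 17.142 × 0.03833 L/cmH2O = 0.6571 s.
Fraction remaining = e^(−Te/τ) = e^(−0.83/0.6571) = 0.2828.
Trapped volume = 460.0 × 0.2828 = 130.09 mL.

130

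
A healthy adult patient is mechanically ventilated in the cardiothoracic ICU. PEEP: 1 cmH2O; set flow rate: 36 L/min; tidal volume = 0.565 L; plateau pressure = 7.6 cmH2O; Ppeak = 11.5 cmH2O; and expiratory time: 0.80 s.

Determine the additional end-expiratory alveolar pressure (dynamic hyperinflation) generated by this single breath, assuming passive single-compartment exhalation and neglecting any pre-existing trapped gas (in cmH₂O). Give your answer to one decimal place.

1.6

Flow: 36 L/min ÷ 60 = 0.6 L/s.
R = (PIP − Pplat)/V̇ = (11.5 − 7.6) / 0.6 = 3.9/0.6 = 6.5 cmH2O·s/L.
C = Vt/(Pplat − PEEP) = 565.0 / (7.6 − 1) = 565.0/6.6 = 85.606 mL/cmH2O.
τ = R × C = 6.5 × 0.08561 L/cmH2O = 0.5565 s.
Fraction remaining = e^(−Te/τ) = e^(−0.80/0.5565) = 0.2375; trapped volume = 565.0 × 0.2375 = 134.19 mL.
Additional alveolar pressure from trapping ≈ V_trapped / C = 134.19 / 85.606 = 1.568 cmH2O.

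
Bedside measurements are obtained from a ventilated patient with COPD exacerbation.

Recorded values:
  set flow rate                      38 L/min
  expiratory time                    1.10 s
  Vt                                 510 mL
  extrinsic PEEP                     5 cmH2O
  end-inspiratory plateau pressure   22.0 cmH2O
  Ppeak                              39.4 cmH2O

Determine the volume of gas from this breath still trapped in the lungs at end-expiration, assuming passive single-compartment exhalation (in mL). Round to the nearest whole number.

134

Flow: 38 L/min ÷ 60 = 0.6333 L/s.
R = (PIP − Pplat)/V̇ = (39.4 − 22.0) / 0.6333 = 17.4/0.6333 = 27.475 cmH2O·s/L.
C = Vt/(Pplat − PEEP) = 510.0 / (22.0 − 5) = 510.0/17.0 = 30.0 mL/cmH2O.
τ = R × C = 27.475 × 0.03 L/cmH2O = 0.8243 s.
Fraction remaining = e^(−Te/τ) = e^(−1.10/0.8243) = 0.2633.
Trapped volume = 510.0 × 0.2633 = 134.28 mL.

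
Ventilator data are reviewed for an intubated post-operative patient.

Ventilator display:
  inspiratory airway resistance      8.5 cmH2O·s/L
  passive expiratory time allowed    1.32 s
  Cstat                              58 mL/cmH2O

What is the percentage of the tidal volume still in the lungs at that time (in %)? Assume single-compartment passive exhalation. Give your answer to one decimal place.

τ = R × C = 8.5 × 58 mL/cmH2O = 8.5 × 0.058 L/cmH2O = 0.493 s.
Passive exhalation: V(t)/V₀ = e^(−t/τ) = e^(−1.32/0.493) = 0.06874.
Fraction remaining = 0.06874 → 6.874%.

6.9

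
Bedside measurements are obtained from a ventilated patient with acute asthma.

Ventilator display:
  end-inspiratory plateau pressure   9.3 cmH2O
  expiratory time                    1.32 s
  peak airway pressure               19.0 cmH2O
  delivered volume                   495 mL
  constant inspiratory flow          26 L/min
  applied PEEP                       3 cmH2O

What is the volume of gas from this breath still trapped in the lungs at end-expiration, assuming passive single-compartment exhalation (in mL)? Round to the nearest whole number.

Flow: 26 L/min ÷ 60 = 0.4333 L/s.
R = (PIP − Pplat)/V̇ = (19.0 − 9.3) / 0.4333 = 9.7/0.4333 = 22.386 cmH2O·s/L.
C = Vt/(Pplat − PEEP) = 495.0 / (9.3 − 3) = 495.0/6.3 = 78.571 mL/cmH2O.
τ = R × C = 22.386 × 0.07857 L/cmH2O = 1.759 s.
Fraction remaining = e^(−Te/τ) = e^(−1.32/1.759) = 0.4722.
Trapped volume = 495.0 × 0.4722 = 233.74 mL.

234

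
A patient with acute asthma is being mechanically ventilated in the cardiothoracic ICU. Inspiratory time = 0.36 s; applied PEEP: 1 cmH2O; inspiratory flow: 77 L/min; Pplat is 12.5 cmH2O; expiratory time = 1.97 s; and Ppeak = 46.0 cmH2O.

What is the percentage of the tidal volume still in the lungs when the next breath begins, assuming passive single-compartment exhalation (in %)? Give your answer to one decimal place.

15.3

Flow: 77 L/min ÷ 60 = 1.2833 L/s.
Vt = flow × Ti = 1.2833 L/s × 0.36 s × 1000 mL/L = 461.99 mL.
R = (PIP − Pplat)/V̇ = (46.0 − 12.5) / 1.2833 = 33.5/1.2833 = 26.105 cmH2O·s/L.
C = Vt/(Pplat − PEEP) = 461.99 / (12.5 − 1) = 461.99/11.5 = 40.173 mL/cmH2O.
τ = R × C = 26.105 × 0.04017 L/cmH2O = 1.049 s.
Fraction remaining at end-expiration = e^(−Te/τ) = e^(−1.97/1.049) = 0.1529 → 15.29%.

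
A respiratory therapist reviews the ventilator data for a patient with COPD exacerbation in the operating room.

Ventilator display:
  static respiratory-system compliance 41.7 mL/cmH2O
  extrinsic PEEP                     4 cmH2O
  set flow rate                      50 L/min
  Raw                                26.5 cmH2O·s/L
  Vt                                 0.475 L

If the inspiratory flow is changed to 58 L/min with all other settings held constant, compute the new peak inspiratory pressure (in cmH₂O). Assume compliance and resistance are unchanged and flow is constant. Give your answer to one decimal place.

41.0

Flow: 50 L/min ÷ 60 = 0.8333 L/s.
New flow: 58 L/min ÷ 60 = 0.9667 L/s.
PIP = Vt/C + R·V̇ + PEEP (constant-flow equation of motion).
Only the resistive term changes: ΔPIP = R × ΔV̇ = 26.5 × (0.9667 − 0.8333) = 26.5 × 0.1334 = 3.535 cmH2O.
Original PIP = 475/41.7 + 26.5×0.8333 + 4 = 37.473 cmH2O; new PIP = 37.473 + (3.535) = 41.008 cmH2O.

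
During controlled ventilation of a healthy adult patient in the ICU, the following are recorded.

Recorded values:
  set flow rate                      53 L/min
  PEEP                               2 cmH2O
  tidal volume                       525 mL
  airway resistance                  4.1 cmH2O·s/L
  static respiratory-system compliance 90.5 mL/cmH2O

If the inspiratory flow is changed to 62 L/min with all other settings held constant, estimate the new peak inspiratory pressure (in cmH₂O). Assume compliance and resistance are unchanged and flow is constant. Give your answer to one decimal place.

Flow: 53 L/min ÷ 60 = 0.8833 L/s.
New flow: 62 L/min ÷ 60 = 1.0333 L/s.
PIP = Vt/C + R·V̇ + PEEP (constant-flow equation of motion).
Only the resistive term changes: ΔPIP = R × ΔV̇ = 4.1 × (1.0333 − 0.8833) = 4.1 × 0.15 = 0.615 cmH2O.
Original PIP = 525/90.5 + 4.1×0.8833 + 2 = 11.423 cmH2O; new PIP = 11.423 + (0.615) = 12.038 cmH2O.

12.0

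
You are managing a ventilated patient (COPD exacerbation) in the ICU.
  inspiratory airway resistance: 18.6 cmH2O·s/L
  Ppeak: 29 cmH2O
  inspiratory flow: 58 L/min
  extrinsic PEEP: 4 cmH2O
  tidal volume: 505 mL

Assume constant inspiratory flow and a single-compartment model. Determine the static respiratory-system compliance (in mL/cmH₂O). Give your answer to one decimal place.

71.9

Flow: 58 L/min ÷ 60 = 0.9667 L/s.
Equation of motion (constant flow): PIP = Vt/C + R·V̇ + PEEP.
Vt/C = PIP − R·V̇ − PEEP = 29 − 18.6×0.9667 − 4 = 29 − 17.981 − 4 = 7.019 cmH2O.
C = Vt / 7.019 = 505 / 7.019 = 71.948 mL/cmH2O.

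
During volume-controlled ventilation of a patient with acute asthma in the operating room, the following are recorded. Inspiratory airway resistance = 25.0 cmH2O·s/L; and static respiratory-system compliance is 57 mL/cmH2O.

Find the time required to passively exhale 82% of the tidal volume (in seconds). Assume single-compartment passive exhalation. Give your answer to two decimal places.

2.44

τ = R × C = 25.0 × 57 mL/cmH2O = 25.0 × 0.057 L/cmH2O = 1.425 s.
Exhaled fraction f = 1 − e^(−t/τ) → t = −τ·ln(1 − f) = −1.425·ln(0.18) = 2.444 s.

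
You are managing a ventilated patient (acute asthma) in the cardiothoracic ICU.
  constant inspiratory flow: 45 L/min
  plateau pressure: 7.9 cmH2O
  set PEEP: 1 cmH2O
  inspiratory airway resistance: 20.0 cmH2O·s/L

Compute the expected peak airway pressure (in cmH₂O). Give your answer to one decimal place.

Flow: 45 L/min ÷ 60 = 0.75 L/s.
PIP = Pplat + Raw × flow = 7.9 + 20.0 × 0.75 = 7.9 + 15.0 = 22.9 cmH2O.

22.9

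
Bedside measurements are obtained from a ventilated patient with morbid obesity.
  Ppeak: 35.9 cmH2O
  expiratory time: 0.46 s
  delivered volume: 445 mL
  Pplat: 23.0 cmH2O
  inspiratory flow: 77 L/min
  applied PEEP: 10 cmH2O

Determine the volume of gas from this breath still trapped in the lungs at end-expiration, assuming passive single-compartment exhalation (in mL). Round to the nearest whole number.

117

Flow: 77 L/min ÷ 60 = 1.2833 L/s.
R = (PIP − Pplat)/V̇ = (35.9 − 23.0) / 1.2833 = 12.9/1.2833 = 10.052 cmH2O·s/L.
C = Vt/(Pplat − PEEP) = 445.0 / (23.0 − 10) = 445.0/13.0 = 34.231 mL/cmH2O.
τ = R × C = 10.052 × 0.03423 L/cmH2O = 0.3441 s.
Fraction remaining = e^(−Te/τ) = e^(−0.46/0.3441) = 0.2627.
Trapped volume = 445.0 × 0.2627 = 116.9 mL.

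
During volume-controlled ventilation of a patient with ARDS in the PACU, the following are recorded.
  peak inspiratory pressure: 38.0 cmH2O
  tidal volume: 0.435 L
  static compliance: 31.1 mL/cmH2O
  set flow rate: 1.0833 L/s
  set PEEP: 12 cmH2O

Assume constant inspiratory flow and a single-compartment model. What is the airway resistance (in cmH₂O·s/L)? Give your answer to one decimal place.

11.1

Equation of motion (constant flow): PIP = Vt/C + R·V̇ + PEEP.
R·V̇ = PIP − Vt/C − PEEP = 38.0 − 435/31.1 − 12 = 38.0 − 13.987 − 12 = 12.013 cmH2O.
R = 12.013 / 1.0833 = 11.089 cmH2O·s/L.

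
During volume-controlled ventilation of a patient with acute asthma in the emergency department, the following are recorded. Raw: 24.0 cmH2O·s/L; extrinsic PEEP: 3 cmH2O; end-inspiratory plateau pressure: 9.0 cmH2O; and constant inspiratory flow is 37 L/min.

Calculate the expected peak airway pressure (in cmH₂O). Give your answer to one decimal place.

23.8

Flow: 37 L/min ÷ 60 = 0.6167 L/s.
PIP = Pplat + Raw × flow = 9.0 + 24.0 × 0.6167 = 9.0 + 14.801 = 23.801 cmH2O.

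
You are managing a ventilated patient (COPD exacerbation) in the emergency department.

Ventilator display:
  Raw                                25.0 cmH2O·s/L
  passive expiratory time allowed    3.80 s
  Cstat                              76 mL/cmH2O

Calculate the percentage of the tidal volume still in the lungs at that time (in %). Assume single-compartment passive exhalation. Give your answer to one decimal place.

13.5

τ = R × C = 25.0 × 76 mL/cmH2O = 25.0 × 0.076 L/cmH2O = 1.9 s.
Passive exhalation: V(t)/V₀ = e^(−t/τ) = e^(−3.80/1.9) = 0.1353.
Fraction remaining = 0.1353 → 13.53%.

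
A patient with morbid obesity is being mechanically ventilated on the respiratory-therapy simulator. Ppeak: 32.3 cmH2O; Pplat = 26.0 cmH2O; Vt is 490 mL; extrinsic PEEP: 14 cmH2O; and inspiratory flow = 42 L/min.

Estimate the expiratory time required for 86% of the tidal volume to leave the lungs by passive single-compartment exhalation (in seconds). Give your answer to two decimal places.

Flow: 42 L/min ÷ 60 = 0.7 L/s.
R = (PIP − Pplat)/V̇ = (32.3 − 26.0) / 0.7 = 6.3/0.7 = 9.0 cmH2O·s/L.
C = Vt/(Pplat − PEEP) = 490.0 / (26.0 − 14) = 490.0/12.0 = 40.833 mL/cmH2O.
τ = R × C = 9.0 × 0.04083 L/cmH2O = 0.3675 s.
t = −τ·ln(1 − 0.86) = −0.3675·ln(0.14) = 0.7225 s.

0.72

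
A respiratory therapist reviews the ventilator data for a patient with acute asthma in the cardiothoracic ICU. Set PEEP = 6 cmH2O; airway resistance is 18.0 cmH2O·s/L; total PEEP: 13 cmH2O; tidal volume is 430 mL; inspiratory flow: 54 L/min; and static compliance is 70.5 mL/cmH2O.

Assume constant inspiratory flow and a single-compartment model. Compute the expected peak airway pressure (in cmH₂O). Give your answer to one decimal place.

Flow: 54 L/min ÷ 60 = 0.9 L/s.
Total PEEP = 13 cmH2O (set 6 + intrinsic 7); this is the baseline alveolar pressure.
Equation of motion (constant flow): PIP = Vt/C + R·V̇ + PEEP.
PIP = 430/70.5 + 18.0×0.9 + 13 = 6.099 + 16.2 + 13 = 35.299 cmH2O.

35.3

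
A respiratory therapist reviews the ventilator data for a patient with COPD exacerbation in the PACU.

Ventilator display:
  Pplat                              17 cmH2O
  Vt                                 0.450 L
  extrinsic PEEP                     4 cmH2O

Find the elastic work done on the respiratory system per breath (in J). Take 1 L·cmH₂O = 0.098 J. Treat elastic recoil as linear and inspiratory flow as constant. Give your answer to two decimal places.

0.29

Elastic work ≈ ½ × (Pplat − PEEP) × Vt = 0.5 × (17 − 4) × 0.450 L = 0.5 × 13.0 × 0.450 = 2.925 L·cmH2O.
× 0.098 J/(L·cmH2O) → 0.2867 J.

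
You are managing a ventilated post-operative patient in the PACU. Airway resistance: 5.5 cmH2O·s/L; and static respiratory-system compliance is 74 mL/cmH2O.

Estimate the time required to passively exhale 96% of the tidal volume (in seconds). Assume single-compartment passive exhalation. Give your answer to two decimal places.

τ = R × C = 5.5 × 74 mL/cmH2O = 5.5 × 0.074 L/cmH2O = 0.407 s.
Exhaled fraction f = 1 − e^(−t/τ) → t = −τ·ln(1 − f) = −0.407·ln(0.04) = 1.31 s.

1.31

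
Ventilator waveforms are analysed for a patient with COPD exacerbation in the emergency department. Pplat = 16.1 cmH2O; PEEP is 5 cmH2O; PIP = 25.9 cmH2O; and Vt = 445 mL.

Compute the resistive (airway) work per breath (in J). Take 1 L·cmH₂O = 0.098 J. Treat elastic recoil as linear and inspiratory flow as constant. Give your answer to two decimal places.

With constant inspiratory flow the resistive pressure is constant at PIP − Pplat = 25.9 − 16.1 = 9.8 cmH2O, so resistive work = 9.8 × 0.445 = 4.361 L·cmH2O.
× 0.098 J/(L·cmH2O) → 0.4274 J.

0.43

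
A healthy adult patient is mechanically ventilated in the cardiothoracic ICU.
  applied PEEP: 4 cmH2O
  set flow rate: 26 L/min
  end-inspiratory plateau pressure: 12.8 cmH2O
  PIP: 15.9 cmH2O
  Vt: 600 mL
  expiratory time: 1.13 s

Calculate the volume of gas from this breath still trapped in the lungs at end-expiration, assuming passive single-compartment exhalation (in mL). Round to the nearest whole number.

Flow: 26 L/min ÷ 60 = 0.4333 L/s.
R = (PIP − Pplat)/V̇ = (15.9 − 12.8) / 0.4333 = 3.1/0.4333 = 7.154 cmH2O·s/L.
C = Vt/(Pplat − PEEP) = 600.0 / (12.8 − 4) = 600.0/8.8 = 68.182 mL/cmH2O.
τ = R × C = 7.154 × 0.06818 L/cmH2O = 0.4878 s.
Fraction remaining = e^(−Te/τ) = e^(−1.13/0.4878) = 0.09862.
Trapped volume = 600.0 × 0.09862 = 59.172 mL.

59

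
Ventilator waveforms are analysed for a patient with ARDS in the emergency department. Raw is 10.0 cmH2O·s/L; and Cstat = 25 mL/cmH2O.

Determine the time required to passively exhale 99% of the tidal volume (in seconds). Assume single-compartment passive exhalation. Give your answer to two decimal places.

τ = R × C = 10.0 × 25 mL/cmH2O = 10.0 × 0.025 L/cmH2O = 0.25 s.
Exhaled fraction f = 1 − e^(−t/τ) → t = −τ·ln(1 − f) = −0.25·ln(0.01) = 1.151 s.

1.15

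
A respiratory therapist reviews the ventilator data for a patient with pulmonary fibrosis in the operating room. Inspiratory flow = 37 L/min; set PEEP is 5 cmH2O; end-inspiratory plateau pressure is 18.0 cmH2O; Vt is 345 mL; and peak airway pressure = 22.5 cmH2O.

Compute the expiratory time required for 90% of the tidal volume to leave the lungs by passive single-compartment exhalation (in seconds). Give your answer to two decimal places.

Flow: 37 L/min ÷ 60 = 0.6167 L/s.
R = (PIP − Pplat)/V̇ = (22.5 − 18.0) / 0.6167 = 4.5/0.6167 = 7.297 cmH2O·s/L.
C = Vt/(Pplat − PEEP) = 345.0 / (18.0 − 5) = 345.0/13.0 = 26.538 mL/cmH2O.
τ = R × C = 7.297 × 0.02654 L/cmH2O = 0.1937 s.
t = −τ·ln(1 − 0.90) = −0.1937·ln(0.1) = 0.446 s.

0.45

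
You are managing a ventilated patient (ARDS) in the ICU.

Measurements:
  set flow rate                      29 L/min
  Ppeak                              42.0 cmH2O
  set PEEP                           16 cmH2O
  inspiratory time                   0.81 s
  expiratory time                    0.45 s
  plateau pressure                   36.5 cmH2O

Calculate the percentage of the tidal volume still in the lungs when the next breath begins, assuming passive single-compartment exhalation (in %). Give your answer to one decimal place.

Flow: 29 L/min ÷ 60 = 0.4833 L/s.
Vt = flow × Ti = 0.4833 L/s × 0.81 s × 1000 mL/L = 391.47 mL.
R = (PIP − Pplat)/V̇ = (42.0 − 36.5) / 0.4833 = 5.5/0.4833 = 11.38 cmH2O·s/L.
C = Vt/(Pplat − PEEP) = 391.47 / (36.5 − 16) = 391.47/20.5 = 19.096 mL/cmH2O.
τ = R × C = 11.38 × 0.0191 L/cmH2O = 0.2174 s.
Fraction remaining at end-expiration = e^(−Te/τ) = e^(−0.45/0.2174) = 0.1262 → 12.62%.

12.6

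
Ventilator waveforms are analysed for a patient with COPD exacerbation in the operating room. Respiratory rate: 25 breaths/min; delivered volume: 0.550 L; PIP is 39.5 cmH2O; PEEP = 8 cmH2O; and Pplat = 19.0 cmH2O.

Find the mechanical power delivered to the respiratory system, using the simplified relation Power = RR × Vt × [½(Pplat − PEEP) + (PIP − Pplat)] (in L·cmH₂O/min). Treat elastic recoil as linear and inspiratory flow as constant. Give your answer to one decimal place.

Per-breath work = Vt × [½(Pplat−PEEP) + (PIP−Pplat)] = 0.550 × [0.5×11.0 + 20.5] = 0.550 × 26.0 = 14.3 L·cmH2O.
Power = 25 × 14.3 = 357.5 L·cmH2O/min.

357.5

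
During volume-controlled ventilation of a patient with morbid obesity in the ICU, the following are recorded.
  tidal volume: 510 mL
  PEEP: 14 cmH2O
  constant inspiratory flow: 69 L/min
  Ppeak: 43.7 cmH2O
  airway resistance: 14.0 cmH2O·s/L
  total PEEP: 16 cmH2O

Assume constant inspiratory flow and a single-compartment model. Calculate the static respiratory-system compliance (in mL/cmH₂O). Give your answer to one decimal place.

44.0

Flow: 69 L/min ÷ 60 = 1.15 L/s.
Total PEEP = 16 cmH2O (set 14 + intrinsic 2); this is the baseline alveolar pressure.
Equation of motion (constant flow): PIP = Vt/C + R·V̇ + PEEP.
Vt/C = PIP − R·V̇ − PEEP = 43.7 − 14.0×1.15 − 16 = 43.7 − 16.1 − 16 = 11.6 cmH2O.
C = Vt / 11.6 = 510 / 11.6 = 43.966 mL/cmH2O.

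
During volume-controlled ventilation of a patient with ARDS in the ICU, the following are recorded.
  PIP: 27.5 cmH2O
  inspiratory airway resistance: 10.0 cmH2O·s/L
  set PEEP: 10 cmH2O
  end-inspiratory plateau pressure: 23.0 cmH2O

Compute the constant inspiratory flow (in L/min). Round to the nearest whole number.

27

flow = (PIP − Pplat) / Raw = (27.5 − 23.0) / 10.0 = 0.45 L/s × 60 = 27.0 L/min.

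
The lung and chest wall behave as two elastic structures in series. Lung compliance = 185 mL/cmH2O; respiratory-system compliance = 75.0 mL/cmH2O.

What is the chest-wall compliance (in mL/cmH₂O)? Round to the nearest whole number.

126

1/Ccw = 1/Crs − 1/CL.
1/Ccw = 1/75.0 − 1/185 = 0.007928.
Ccw = 126.14 mL/cmH2O.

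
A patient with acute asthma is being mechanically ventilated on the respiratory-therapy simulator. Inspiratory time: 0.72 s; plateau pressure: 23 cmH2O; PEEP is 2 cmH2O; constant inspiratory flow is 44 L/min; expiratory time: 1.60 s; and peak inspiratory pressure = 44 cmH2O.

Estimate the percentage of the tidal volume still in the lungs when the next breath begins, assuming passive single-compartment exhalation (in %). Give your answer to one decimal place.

10.8

Flow: 44 L/min ÷ 60 = 0.7333 L/s.
Vt = flow × Ti = 0.7333 L/s × 0.72 s × 1000 mL/L = 527.98 mL.
R = (PIP − Pplat)/V̇ = (44 − 23) / 0.7333 = 21.0/0.7333 = 28.638 cmH2O·s/L.
C = Vt/(Pplat − PEEP) = 527.98 / (23 − 2) = 527.98/21.0 = 25.142 mL/cmH2O.
τ = R × C = 28.638 × 0.02514 L/cmH2O = 0.72 s.
Fraction remaining at end-expiration = e^(−Te/τ) = e^(−1.60/0.72) = 0.1084 → 10.84%.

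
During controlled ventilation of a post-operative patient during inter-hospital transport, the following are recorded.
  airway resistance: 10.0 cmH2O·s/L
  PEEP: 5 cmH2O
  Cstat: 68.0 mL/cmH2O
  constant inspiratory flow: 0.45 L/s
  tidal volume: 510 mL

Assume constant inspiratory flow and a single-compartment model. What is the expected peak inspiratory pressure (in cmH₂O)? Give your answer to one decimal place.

17.0

Equation of motion (constant flow): PIP = Vt/C + R·V̇ + PEEP.
PIP = 510/68.0 + 10.0×0.45 + 5 = 7.5 + 4.5 + 5 = 17.0 cmH2O.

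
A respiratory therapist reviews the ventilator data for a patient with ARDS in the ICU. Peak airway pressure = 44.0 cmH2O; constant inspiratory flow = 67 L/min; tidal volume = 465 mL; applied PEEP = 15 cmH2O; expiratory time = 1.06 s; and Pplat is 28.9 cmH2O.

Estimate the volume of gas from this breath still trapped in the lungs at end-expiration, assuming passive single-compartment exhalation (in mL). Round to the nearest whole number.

Flow: 67 L/min ÷ 60 = 1.1167 L/s.
R = (PIP − Pplat)/V̇ = (44.0 − 28.9) / 1.1167 = 15.1/1.1167 = 13.522 cmH2O·s/L.
C = Vt/(Pplat − PEEP) = 465.0 / (28.9 − 15) = 465.0/13.9 = 33.453 mL/cmH2O.
τ = R × C = 13.522 × 0.03345 L/cmH2O = 0.4523 s.
Fraction remaining = e^(−Te/τ) = e^(−1.06/0.4523) = 0.09598.
Trapped volume = 465.0 × 0.09598 = 44.631 mL.

45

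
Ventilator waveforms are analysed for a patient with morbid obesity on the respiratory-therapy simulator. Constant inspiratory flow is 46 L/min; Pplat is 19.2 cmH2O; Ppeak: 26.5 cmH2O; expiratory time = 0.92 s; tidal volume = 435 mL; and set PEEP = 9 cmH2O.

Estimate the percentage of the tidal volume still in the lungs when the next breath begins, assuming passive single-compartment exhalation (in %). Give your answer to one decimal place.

Flow: 46 L/min ÷ 60 = 0.7667 L/s.
R = (PIP − Pplat)/V̇ = (26.5 − 19.2) / 0.7667 = 7.3/0.7667 = 9.521 cmH2O·s/L.
C = Vt/(Pplat − PEEP) = 435.0 / (19.2 − 9) = 435.0/10.2 = 42.647 mL/cmH2O.
τ = R × C = 9.521 × 0.04265 L/cmH2O = 0.4061 s.
Fraction remaining at end-expiration = e^(−Te/τ) = e^(−0.92/0.4061) = 0.1038 → 10.38%.

10.4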